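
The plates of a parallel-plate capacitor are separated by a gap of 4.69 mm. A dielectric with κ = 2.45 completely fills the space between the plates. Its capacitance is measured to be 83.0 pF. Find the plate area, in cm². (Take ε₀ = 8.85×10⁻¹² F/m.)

180 cm²

A = Cd/(κε₀) = 8.30×10⁻¹¹ × 4.69×10⁻³ / (2.45 × 8.85×10⁻¹²) = 1.80×10⁻² m².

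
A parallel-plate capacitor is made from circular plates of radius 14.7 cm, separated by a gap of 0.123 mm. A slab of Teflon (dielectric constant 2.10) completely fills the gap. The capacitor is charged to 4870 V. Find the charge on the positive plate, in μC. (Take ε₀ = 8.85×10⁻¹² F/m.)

A = π(14.7 cm)² = 6.79×10⁻² m².
C = κε₀A/d = 2.10 × 8.85×10⁻¹² × 6.79×10⁻² / 1.23×10⁻⁴ = 1.03×10⁻⁸ F.
Q = CV = 1.03×10⁻⁸ × 4870 = 5.00×10⁻⁵ C.

50.0 μC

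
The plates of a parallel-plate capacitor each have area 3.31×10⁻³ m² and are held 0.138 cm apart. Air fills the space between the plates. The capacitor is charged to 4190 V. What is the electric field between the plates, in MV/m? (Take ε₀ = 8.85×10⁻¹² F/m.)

3.04 MV/m

E = V/d = 4190 / 1.38×10⁻³ = 3.04×10⁶ V/m.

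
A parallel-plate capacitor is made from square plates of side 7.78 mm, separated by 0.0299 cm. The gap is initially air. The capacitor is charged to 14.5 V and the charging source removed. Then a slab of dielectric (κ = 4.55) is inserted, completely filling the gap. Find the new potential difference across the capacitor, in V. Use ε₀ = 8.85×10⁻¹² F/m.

V ≈ 3.19 V

A = (7.78 mm)² = 6.05×10⁻⁵ m².
Initially C₁ = ε₀A/d = 8.85×10⁻¹² × 6.05×10⁻⁵ / 2.99×10⁻⁴ = 1.79×10⁻¹² F.
V₁ = 14.5 V.
Isolated ⇒ Q is held fixed. C₂ = 4.55 C₁ and V = Q/C, so V₂/V₁ = C₁/C₂ = 0.220.
V₂ = 0.220 × 14.5 = 3.19 V.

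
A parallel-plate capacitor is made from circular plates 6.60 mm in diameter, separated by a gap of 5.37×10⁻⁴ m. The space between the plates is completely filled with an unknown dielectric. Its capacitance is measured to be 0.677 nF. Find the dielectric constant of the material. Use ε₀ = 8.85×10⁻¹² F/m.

A = π(6.60/2 mm)² = 3.42×10⁻⁵ m².
κ = Cd/(ε₀A) = 6.77×10⁻¹⁰ × 5.37×10⁻⁴ / (8.85×10⁻¹² × 3.42×10⁻⁵) = 1201.

κ ≈ 1201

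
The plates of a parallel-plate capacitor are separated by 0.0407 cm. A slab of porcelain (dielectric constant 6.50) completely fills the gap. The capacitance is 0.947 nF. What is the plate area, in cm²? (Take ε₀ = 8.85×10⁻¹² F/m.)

A ≈ 67.0 cm²

A = Cd/(κε₀) = 9.47×10⁻¹⁰ × 4.07×10⁻⁴ / (6.50 × 8.85×10⁻¹²) = 6.70×10⁻³ m².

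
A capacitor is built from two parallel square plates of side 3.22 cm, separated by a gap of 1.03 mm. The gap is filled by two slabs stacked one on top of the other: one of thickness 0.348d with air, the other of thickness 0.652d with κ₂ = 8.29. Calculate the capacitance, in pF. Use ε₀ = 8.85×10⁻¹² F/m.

20.9 pF

A = (3.22 cm)² = 1.04×10⁻³ m².
Stacked slabs ⇒ two capacitors in series, each with the full plate area.
C₁ = κ₁ε₀A/d₁ = 1.00 × 8.85×10⁻¹² × 1.04×10⁻³ / 3.58×10⁻⁴ = 2.56×10⁻¹¹ F.
C₂ = κ₂ε₀A/d₂ = 8.29 × 8.85×10⁻¹² × 1.04×10⁻³ / 6.72×10⁻⁴ = 1.13×10⁻¹⁰ F.
C = (1/C₁ + 1/C₂)⁻¹ = 2.09×10⁻¹¹ F.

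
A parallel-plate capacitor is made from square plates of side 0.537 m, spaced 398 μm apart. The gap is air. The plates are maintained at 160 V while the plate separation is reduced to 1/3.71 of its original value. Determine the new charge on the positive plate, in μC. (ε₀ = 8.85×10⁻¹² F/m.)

A = (0.537 m)² = 0.288 m².
Initially C₁ = ε₀A/d = 8.85×10⁻¹² × 0.288 / 3.98×10⁻⁴ = 6.41×10⁻⁹ F.
Q₁ = 1.03×10⁻⁶ C.
Battery connected ⇒ V is held fixed. C₂ = 3.71 C₁ and Q = CV, so Q₂/Q₁ = C₂/C₁ = 3.71.
Q₂ = 3.71 × 1.03×10⁻⁶ = 3.81×10⁻⁶ C.

Q ≈ 3.81 μC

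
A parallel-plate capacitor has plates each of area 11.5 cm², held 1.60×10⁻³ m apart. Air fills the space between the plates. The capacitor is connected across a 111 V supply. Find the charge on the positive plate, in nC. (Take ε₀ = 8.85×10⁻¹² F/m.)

A = 11.5 cm² = 1.15×10⁻³ m².
C = ε₀A/d = 8.85×10⁻¹² × 1.15×10⁻³ / 1.60×10⁻³ = 6.36×10⁻¹² F.
Q = CV = 6.36×10⁻¹² × 111 = 7.06×10⁻¹⁰ C.

0.706 nC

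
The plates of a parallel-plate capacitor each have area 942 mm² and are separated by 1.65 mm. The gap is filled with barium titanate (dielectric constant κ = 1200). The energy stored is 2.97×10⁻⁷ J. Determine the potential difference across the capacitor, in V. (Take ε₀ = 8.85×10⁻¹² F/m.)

V ≈ 9.90 V

A = 942 mm² = 9.42×10⁻⁴ m².
C = κε₀A/d = 1200 × 8.85×10⁻¹² × 9.42×10⁻⁴ / 1.65×10⁻³ = 6.06×10⁻⁹ F.
V = √(2U/C) = √(2 × 2.97×10⁻⁷ / 6.06×10⁻⁹) = 9.90 V.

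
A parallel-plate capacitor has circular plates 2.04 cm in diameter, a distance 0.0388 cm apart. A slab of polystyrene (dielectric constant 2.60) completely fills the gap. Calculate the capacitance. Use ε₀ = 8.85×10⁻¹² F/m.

A = π(2.04/2 cm)² = 3.27×10⁻⁴ m².
C = κε₀A/d = 2.60 × 8.85×10⁻¹² × 3.27×10⁻⁴ / 3.88×10⁻⁴ = 1.94×10⁻¹¹ F.

C ≈ 19.4 pF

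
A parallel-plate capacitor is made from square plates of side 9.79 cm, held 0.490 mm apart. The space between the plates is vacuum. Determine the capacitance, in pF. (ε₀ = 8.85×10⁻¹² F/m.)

C ≈ 173 pF

A = (9.79 cm)² = 9.58×10⁻³ m².
C = ε₀A/d = 8.85×10⁻¹² × 9.58×10⁻³ / 4.90×10⁻⁴ = 1.73×10⁻¹⁰ F.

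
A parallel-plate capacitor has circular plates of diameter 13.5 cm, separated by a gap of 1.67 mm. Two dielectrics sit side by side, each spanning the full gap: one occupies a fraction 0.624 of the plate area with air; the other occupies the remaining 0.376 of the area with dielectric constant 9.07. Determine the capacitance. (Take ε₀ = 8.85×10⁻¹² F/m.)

A = π(13.5/2 cm)² = 1.43×10⁻² m².
Side-by-side slabs ⇒ two capacitors in parallel, each spanning the full gap.
C₁ = κ₁ε₀A₁/d = 1.00 × 8.85×10⁻¹² × 8.93×10⁻³ / 1.67×10⁻³ = 4.73×10⁻¹¹ F.
C₂ = κ₂ε₀A₂/d = 9.07 × 8.85×10⁻¹² × 5.38×10⁻³ / 1.67×10⁻³ = 2.59×10⁻¹⁰ F.
C = C₁ + C₂ = 3.06×10⁻¹⁰ F.

C ≈ 306 pF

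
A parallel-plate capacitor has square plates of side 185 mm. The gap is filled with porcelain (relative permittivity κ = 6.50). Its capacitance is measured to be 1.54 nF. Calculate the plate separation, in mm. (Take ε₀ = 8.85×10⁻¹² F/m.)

1.28 mm

A = (185 mm)² = 3.42×10⁻² m².
d = κε₀A/C = 6.50 × 8.85×10⁻¹² × 3.42×10⁻² / 1.54×10⁻⁹ = 1.28×10⁻³ m.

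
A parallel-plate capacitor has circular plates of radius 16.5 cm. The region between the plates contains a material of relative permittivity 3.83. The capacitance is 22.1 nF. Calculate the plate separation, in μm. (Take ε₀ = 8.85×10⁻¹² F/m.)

A = π(16.5 cm)² = 8.55×10⁻² m².
d = κε₀A/C = 3.83 × 8.85×10⁻¹² × 8.55×10⁻² / 2.21×10⁻⁸ = 1.31×10⁻⁴ m.

131 μm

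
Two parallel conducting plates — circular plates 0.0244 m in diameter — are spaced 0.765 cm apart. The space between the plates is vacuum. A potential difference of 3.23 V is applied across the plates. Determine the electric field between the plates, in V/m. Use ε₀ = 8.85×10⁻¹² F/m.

E = V/d = 3.23 / 7.65×10⁻³ = 4.22×10² V/m.

422 V/m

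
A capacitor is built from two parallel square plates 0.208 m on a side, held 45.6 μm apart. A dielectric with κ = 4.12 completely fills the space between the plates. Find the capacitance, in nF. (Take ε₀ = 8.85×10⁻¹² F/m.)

34.6 nF

A = (0.208 m)² = 4.33×10⁻² m².
C = κε₀A/d = 4.12 × 8.85×10⁻¹² × 4.33×10⁻² / 4.56×10⁻⁵ = 3.46×10⁻⁸ F.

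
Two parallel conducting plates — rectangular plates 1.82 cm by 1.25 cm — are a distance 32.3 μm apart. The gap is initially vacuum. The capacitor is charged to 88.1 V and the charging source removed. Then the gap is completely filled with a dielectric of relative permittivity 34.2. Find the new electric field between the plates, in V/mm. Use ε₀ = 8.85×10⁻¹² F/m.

A = 1.82 × 1.25 cm² = 2.27×10⁻⁴ m².
Initially C₁ = ε₀A/d = 8.85×10⁻¹² × 2.27×10⁻⁴ / 3.23×10⁻⁵ = 6.23×10⁻¹¹ F.
E₁ = 2.73×10⁶ V/m.
Isolated ⇒ Q is held fixed. V₂ = Q/C₂ = V₁/34.2; E = V/d, so E₂/E₁ = (V₂/V₁)(d₁/d₂) = 0.0292.
E₂ = 0.0292 × 2.73×10⁶ = 7.98×10⁴ V/m.

79.8 V/mm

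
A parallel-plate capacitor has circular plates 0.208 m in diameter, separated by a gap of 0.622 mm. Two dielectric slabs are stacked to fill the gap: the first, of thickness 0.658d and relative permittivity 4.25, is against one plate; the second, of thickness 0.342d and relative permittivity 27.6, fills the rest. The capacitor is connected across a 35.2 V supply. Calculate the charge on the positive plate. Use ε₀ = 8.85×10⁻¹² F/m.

Q ≈ 102 nC

A = π(0.208/2 m)² = 3.40×10⁻² m².
Stacked slabs ⇒ two capacitors in series, each with the full plate area.
C₁ = κ₁ε₀A/d₁ = 4.25 × 8.85×10⁻¹² × 3.40×10⁻² / 4.09×10⁻⁴ = 3.12×10⁻⁹ F.
C₂ = κ₂ε₀A/d₂ = 27.6 × 8.85×10⁻¹² × 3.40×10⁻² / 2.13×10⁻⁴ = 3.90×10⁻⁸ F.
C = (1/C₁ + 1/C₂)⁻¹ = 2.89×10⁻⁹ F.
Q = CV = 2.89×10⁻⁹ × 35.2 = 1.02×10⁻⁷ C.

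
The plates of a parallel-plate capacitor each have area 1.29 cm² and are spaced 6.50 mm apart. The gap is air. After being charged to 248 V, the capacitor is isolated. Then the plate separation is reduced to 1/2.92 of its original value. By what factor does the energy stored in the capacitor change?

Isolated ⇒ Q is held fixed.
C₂ = 2.92 C₁ and U = Q²/(2C), so U₂/U₁ = C₁/C₂ = 0.342.

0.342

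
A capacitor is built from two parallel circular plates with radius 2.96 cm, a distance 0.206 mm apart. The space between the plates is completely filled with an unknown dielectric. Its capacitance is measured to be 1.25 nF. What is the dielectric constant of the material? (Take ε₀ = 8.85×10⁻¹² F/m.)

10.6

A = π(2.96 cm)² = 2.75×10⁻³ m².
κ = Cd/(ε₀A) = 1.25×10⁻⁹ × 2.06×10⁻⁴ / (8.85×10⁻¹² × 2.75×10⁻³) = 10.6.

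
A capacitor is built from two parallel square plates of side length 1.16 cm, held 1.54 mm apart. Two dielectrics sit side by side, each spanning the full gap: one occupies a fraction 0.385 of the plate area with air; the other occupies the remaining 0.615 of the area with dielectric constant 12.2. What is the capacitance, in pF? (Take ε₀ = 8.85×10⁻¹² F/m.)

A = (1.16 cm)² = 1.35×10⁻⁴ m².
Side-by-side slabs ⇒ two capacitors in parallel, each spanning the full gap.
C₁ = κ₁ε₀A₁/d = 1.00 × 8.85×10⁻¹² × 5.18×10⁻⁵ / 1.54×10⁻³ = 2.98×10⁻¹³ F.
C₂ = κ₂ε₀A₂/d = 12.2 × 8.85×10⁻¹² × 8.28×10⁻⁵ / 1.54×10⁻³ = 5.80×10⁻¹² F.
C = C₁ + C₂ = 6.10×10⁻¹² F.

6.10 pF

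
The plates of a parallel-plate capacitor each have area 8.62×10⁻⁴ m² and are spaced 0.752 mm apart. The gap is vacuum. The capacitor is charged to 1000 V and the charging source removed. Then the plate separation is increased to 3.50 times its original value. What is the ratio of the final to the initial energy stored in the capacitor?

Isolated ⇒ Q is held fixed.
C₂ = 0.286 C₁ and U = Q²/(2C), so U₂/U₁ = C₁/C₂ = 3.50.

3.50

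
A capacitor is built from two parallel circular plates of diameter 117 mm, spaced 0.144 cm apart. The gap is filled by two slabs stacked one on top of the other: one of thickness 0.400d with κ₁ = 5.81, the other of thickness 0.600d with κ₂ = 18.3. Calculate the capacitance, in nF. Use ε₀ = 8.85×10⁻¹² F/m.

A = π(117/2 mm)² = 1.08×10⁻² m².
Stacked slabs ⇒ two capacitors in series, each with the full plate area.
C₁ = κ₁ε₀A/d₁ = 5.81 × 8.85×10⁻¹² × 1.08×10⁻² / 5.76×10⁻⁴ = 9.60×10⁻¹⁰ F.
C₂ = κ₂ε₀A/d₂ = 18.3 × 8.85×10⁻¹² × 1.08×10⁻² / 8.64×10⁻⁴ = 2.02×10⁻⁹ F.
C = (1/C₁ + 1/C₂)⁻¹ = 6.50×10⁻¹⁰ F.

0.650 nF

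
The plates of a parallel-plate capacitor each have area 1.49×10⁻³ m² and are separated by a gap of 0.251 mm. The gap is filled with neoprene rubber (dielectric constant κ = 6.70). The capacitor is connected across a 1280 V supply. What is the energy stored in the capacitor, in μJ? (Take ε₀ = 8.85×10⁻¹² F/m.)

288 μJ

C = κε₀A/d = 6.70 × 8.85×10⁻¹² × 1.49×10⁻³ / 2.51×10⁻⁴ = 3.52×10⁻¹⁰ F.
U = ½CV² = ½ × 3.52×10⁻¹⁰ × (1280)² = 2.88×10⁻⁴ J.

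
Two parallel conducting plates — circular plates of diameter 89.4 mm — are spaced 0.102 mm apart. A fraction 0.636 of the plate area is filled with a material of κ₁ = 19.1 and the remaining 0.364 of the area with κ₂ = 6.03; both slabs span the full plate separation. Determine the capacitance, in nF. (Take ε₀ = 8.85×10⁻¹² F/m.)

C ≈ 7.81 nF

A = π(89.4/2 mm)² = 6.28×10⁻³ m².
Side-by-side slabs ⇒ two capacitors in parallel, each spanning the full gap.
C₁ = κ₁ε₀A₁/d = 19.1 × 8.85×10⁻¹² × 3.99×10⁻³ / 1.02×10⁻⁴ = 6.62×10⁻⁹ F.
C₂ = κ₂ε₀A₂/d = 6.03 × 8.85×10⁻¹² × 2.28×10⁻³ / 1.02×10⁻⁴ = 1.20×10⁻⁹ F.
C = C₁ + C₂ = 7.81×10⁻⁹ F.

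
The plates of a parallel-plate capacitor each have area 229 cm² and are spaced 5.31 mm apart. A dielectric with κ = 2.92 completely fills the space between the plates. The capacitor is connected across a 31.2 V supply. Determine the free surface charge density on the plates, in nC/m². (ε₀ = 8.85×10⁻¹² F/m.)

A = 229 cm² = 2.29×10⁻² m².
C = κε₀A/d = 2.92 × 8.85×10⁻¹² × 2.29×10⁻² / 5.31×10⁻³ = 1.11×10⁻¹⁰ F.
σ = Q/A = CV/A = 1.11×10⁻¹⁰ × 31.2 / 2.29×10⁻² = 1.52×10⁻⁷ C/m².

σ ≈ 152 nC/m²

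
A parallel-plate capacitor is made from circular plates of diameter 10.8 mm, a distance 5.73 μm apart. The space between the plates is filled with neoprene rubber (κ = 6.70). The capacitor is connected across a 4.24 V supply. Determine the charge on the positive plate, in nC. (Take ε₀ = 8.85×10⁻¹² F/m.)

A = π(10.8/2 mm)² = 9.16×10⁻⁵ m².
C = κε₀A/d = 6.70 × 8.85×10⁻¹² × 9.16×10⁻⁵ / 5.73×10⁻⁶ = 9.48×10⁻¹⁰ F.
Q = CV = 9.48×10⁻¹⁰ × 4.24 = 4.02×10⁻⁹ C.

Q ≈ 4.02 nC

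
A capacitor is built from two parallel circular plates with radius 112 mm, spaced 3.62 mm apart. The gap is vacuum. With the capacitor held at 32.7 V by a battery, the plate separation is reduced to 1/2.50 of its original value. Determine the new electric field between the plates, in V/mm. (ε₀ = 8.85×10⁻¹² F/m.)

A = π(112 mm)² = 3.94×10⁻² m².
Initially C₁ = ε₀A/d = 8.85×10⁻¹² × 3.94×10⁻² / 3.62×10⁻³ = 9.63×10⁻¹¹ F.
E₁ = 9.03×10³ V/m.
Battery connected ⇒ V is held fixed. E = V/d, so E₂/E₁ = d₁/d₂ = 2.50.
E₂ = 2.50 × 9.03×10³ = 2.26×10⁴ V/m.

22.6 V/mm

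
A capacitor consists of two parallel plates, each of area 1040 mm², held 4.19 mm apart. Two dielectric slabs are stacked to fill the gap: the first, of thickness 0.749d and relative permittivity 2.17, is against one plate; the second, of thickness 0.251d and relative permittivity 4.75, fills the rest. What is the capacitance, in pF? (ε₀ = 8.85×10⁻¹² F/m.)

A = 1040 mm² = 1.04×10⁻³ m².
Stacked slabs ⇒ two capacitors in series, each with the full plate area.
C₁ = κ₁ε₀A/d₁ = 2.17 × 8.85×10⁻¹² × 1.04×10⁻³ / 3.14×10⁻³ = 6.36×10⁻¹² F.
C₂ = κ₂ε₀A/d₂ = 4.75 × 8.85×10⁻¹² × 1.04×10⁻³ / 1.05×10⁻³ = 4.16×10⁻¹¹ F.
C = (1/C₁ + 1/C₂)⁻¹ = 5.52×10⁻¹² F.

5.52 pF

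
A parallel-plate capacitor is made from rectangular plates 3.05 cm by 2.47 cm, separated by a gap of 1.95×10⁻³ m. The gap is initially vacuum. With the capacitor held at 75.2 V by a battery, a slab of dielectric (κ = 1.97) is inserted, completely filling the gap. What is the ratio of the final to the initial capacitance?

C = κε₀A/d scales with κ, so C₂/C₁ = κ = 1.97.

C₂/C₁ ≈ 1.97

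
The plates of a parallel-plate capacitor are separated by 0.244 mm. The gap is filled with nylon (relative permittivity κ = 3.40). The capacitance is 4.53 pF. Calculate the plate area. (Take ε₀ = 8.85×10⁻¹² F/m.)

A ≈ 36.7 mm²

A = Cd/(κε₀) = 4.53×10⁻¹² × 2.44×10⁻⁴ / (3.40 × 8.85×10⁻¹²) = 3.67×10⁻⁵ m².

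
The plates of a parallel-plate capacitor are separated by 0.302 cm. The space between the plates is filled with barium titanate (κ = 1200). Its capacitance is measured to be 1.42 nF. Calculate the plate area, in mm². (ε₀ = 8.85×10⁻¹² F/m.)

A ≈ 404 mm²

A = Cd/(κε₀) = 1.42×10⁻⁹ × 3.02×10⁻³ / (1200 × 8.85×10⁻¹²) = 4.04×10⁻⁴ m².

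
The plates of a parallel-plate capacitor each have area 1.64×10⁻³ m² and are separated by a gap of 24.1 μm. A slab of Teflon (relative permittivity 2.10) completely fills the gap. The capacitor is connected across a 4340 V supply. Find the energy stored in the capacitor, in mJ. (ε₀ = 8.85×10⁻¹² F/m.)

11.9 mJ

C = κε₀A/d = 2.10 × 8.85×10⁻¹² × 1.64×10⁻³ / 2.41×10⁻⁵ = 1.26×10⁻⁹ F.
U = ½CV² = ½ × 1.26×10⁻⁹ × (4340)² = 1.19×10⁻² J.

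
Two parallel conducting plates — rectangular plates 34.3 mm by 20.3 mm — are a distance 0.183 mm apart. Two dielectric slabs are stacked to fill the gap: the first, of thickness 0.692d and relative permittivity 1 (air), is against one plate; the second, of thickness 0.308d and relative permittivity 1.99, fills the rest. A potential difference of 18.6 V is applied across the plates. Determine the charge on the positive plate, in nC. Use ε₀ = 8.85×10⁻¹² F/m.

Q ≈ 0.740 nC

A = 34.3 × 20.3 mm² = 6.96×10⁻⁴ m².
Stacked slabs ⇒ two capacitors in series, each with the full plate area.
C₁ = κ₁ε₀A/d₁ = 1.00 × 8.85×10⁻¹² × 6.96×10⁻⁴ / 1.27×10⁻⁴ = 4.87×10⁻¹¹ F.
C₂ = κ₂ε₀A/d₂ = 1.99 × 8.85×10⁻¹² × 6.96×10⁻⁴ / 5.64×10⁻⁵ = 2.18×10⁻¹⁰ F.
C = (1/C₁ + 1/C₂)⁻¹ = 3.98×10⁻¹¹ F.
Q = CV = 3.98×10⁻¹¹ × 18.6 = 7.40×10⁻¹⁰ C.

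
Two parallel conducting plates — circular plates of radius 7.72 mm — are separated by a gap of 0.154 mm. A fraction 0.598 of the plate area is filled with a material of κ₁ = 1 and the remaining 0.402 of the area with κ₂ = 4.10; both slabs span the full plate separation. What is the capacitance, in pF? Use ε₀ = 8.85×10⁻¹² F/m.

A = π(7.72 mm)² = 1.87×10⁻⁴ m².
Side-by-side slabs ⇒ two capacitors in parallel, each spanning the full gap.
C₁ = κ₁ε₀A₁/d = 1.00 × 8.85×10⁻¹² × 1.12×10⁻⁴ / 1.54×10⁻⁴ = 6.43×10⁻¹² F.
C₂ = κ₂ε₀A₂/d = 4.10 × 8.85×10⁻¹² × 7.53×10⁻⁵ / 1.54×10⁻⁴ = 1.77×10⁻¹¹ F.
C = C₁ + C₂ = 2.42×10⁻¹¹ F.

C ≈ 24.2 pF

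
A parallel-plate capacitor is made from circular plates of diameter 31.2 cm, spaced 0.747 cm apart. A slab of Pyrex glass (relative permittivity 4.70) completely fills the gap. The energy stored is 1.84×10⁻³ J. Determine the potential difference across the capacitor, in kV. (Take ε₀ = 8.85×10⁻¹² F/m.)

V ≈ 2.94 kV

A = π(31.2/2 cm)² = 7.65×10⁻² m².
C = κε₀A/d = 4.70 × 8.85×10⁻¹² × 7.65×10⁻² / 7.47×10⁻³ = 4.26×10⁻¹⁰ F.
V = √(2U/C) = √(2 × 1.84×10⁻³ / 4.26×10⁻¹⁰) = 2.94×10³ V.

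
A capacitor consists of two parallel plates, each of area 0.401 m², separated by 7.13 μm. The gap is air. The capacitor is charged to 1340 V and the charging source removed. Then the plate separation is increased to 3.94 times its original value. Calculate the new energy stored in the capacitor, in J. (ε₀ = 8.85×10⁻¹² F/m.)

Initially C₁ = ε₀A/d = 8.85×10⁻¹² × 0.401 / 7.13×10⁻⁶ = 4.98×10⁻⁷ F.
U₁ = 0.447 J.
Isolated ⇒ Q is held fixed. C₂ = 0.254 C₁ and U = Q²/(2C), so U₂/U₁ = C₁/C₂ = 3.94.
U₂ = 3.94 × 0.447 = 1.76 J.

1.76 J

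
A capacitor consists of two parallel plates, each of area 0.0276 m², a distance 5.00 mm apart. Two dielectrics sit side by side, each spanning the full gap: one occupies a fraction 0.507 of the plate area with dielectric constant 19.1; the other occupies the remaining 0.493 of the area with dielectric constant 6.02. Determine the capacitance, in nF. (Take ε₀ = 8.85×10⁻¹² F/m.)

0.618 nF

Side-by-side slabs ⇒ two capacitors in parallel, each spanning the full gap.
C₁ = κ₁ε₀A₁/d = 19.1 × 8.85×10⁻¹² × 1.40×10⁻² / 5.00×10⁻³ = 4.73×10⁻¹⁰ F.
C₂ = κ₂ε₀A₂/d = 6.02 × 8.85×10⁻¹² × 1.36×10⁻² / 5.00×10⁻³ = 1.45×10⁻¹⁰ F.
C = C₁ + C₂ = 6.18×10⁻¹⁰ F.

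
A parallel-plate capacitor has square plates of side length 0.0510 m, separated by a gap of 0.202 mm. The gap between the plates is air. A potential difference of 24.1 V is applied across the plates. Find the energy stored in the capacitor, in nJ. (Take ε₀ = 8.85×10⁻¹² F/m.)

U ≈ 33.1 nJ

A = (0.0510 m)² = 2.60×10⁻³ m².
C = ε₀A/d = 8.85×10⁻¹² × 2.60×10⁻³ / 2.02×10⁻⁴ = 1.14×10⁻¹⁰ F.
U = ½CV² = ½ × 1.14×10⁻¹⁰ × (24.1)² = 3.31×10⁻⁸ J.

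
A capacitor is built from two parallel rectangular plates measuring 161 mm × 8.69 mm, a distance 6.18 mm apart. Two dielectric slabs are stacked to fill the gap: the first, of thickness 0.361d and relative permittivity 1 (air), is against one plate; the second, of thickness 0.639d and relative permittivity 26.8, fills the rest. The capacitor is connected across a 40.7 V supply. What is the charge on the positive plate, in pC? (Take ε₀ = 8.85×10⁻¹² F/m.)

A = 161 × 8.69 mm² = 1.40×10⁻³ m².
Stacked slabs ⇒ two capacitors in series, each with the full plate area.
C₁ = κ₁ε₀A/d₁ = 1.00 × 8.85×10⁻¹² × 1.40×10⁻³ / 2.23×10⁻³ = 5.55×10⁻¹² F.
C₂ = κ₂ε₀A/d₂ = 26.8 × 8.85×10⁻¹² × 1.40×10⁻³ / 3.95×10⁻³ = 8.40×10⁻¹¹ F.
C = (1/C₁ + 1/C₂)⁻¹ = 5.21×10⁻¹² F.
Q = CV = 5.21×10⁻¹² × 40.7 = 2.12×10⁻¹⁰ C.

Q ≈ 212 pC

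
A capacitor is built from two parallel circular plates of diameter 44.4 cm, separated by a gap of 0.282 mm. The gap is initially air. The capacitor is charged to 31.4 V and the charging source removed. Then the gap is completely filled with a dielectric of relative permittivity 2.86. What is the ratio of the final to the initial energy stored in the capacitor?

Isolated ⇒ Q is held fixed.
C₂ = 2.86 C₁ and U = Q²/(2C), so U₂/U₁ = C₁/C₂ = 0.350.

U₂/U₁ ≈ 0.350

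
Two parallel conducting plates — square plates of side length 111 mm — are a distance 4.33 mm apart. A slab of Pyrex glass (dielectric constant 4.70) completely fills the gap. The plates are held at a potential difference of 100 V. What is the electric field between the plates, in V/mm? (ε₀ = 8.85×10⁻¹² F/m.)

E = V/d = 100 / 4.33×10⁻³ = 2.31×10⁴ V/m.

E ≈ 23.1 V/mm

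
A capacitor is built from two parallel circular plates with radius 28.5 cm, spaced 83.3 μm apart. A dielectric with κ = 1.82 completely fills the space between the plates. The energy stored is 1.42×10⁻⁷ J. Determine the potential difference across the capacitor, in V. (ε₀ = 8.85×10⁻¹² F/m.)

A = π(28.5 cm)² = 0.255 m².
C = κε₀A/d = 1.82 × 8.85×10⁻¹² × 0.255 / 8.33×10⁻⁵ = 4.93×10⁻⁸ F.
V = √(2U/C) = √(2 × 1.42×10⁻⁷ / 4.93×10⁻⁸) = 2.40 V.

V ≈ 2.40 V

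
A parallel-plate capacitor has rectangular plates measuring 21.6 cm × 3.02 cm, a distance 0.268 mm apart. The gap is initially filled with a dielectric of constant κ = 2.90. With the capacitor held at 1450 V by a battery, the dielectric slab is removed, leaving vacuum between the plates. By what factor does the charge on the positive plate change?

0.345

Battery connected ⇒ V is held fixed.
C₂ = 0.345 C₁ and Q = CV, so Q₂/Q₁ = C₂/C₁ = 0.345.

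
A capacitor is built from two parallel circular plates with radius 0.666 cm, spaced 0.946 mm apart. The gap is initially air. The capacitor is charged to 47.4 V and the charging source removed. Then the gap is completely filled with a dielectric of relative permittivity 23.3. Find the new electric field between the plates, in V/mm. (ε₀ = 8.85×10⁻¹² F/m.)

A = π(0.666 cm)² = 1.39×10⁻⁴ m².
Initially C₁ = ε₀A/d = 8.85×10⁻¹² × 1.39×10⁻⁴ / 9.46×10⁻⁴ = 1.30×10⁻¹² F.
E₁ = 5.01×10⁴ V/m.
Isolated ⇒ Q is held fixed. V₂ = Q/C₂ = V₁/23.3; E = V/d, so E₂/E₁ = (V₂/V₁)(d₁/d₂) = 0.0429.
E₂ = 0.0429 × 5.01×10⁴ = 2.15×10³ V/m.

2.15 V/mm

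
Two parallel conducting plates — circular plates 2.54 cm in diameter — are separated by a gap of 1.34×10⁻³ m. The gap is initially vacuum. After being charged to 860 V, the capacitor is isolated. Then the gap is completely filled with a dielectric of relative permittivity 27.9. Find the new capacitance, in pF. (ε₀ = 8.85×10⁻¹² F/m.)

C ≈ 93.4 pF

A = π(2.54/2 cm)² = 5.07×10⁻⁴ m².
Initially C₁ = ε₀A/d = 8.85×10⁻¹² × 5.07×10⁻⁴ / 1.34×10⁻³ = 3.35×10⁻¹² F.
C = κε₀A/d scales with κ, so C₂/C₁ = κ = 27.9.
C₂ = 27.9 × 3.35×10⁻¹² = 9.34×10⁻¹¹ F.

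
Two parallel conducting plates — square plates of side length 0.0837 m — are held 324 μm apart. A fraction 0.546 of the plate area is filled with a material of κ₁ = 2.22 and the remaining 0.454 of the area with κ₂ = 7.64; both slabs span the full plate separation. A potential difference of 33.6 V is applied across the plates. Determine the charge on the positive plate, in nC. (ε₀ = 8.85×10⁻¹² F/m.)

30.1 nC

A = (0.0837 m)² = 7.01×10⁻³ m².
Side-by-side slabs ⇒ two capacitors in parallel, each spanning the full gap.
C₁ = κ₁ε₀A₁/d = 2.22 × 8.85×10⁻¹² × 3.83×10⁻³ / 3.24×10⁻⁴ = 2.32×10⁻¹⁰ F.
C₂ = κ₂ε₀A₂/d = 7.64 × 8.85×10⁻¹² × 3.18×10⁻³ / 3.24×10⁻⁴ = 6.64×10⁻¹⁰ F.
C = C₁ + C₂ = 8.96×10⁻¹⁰ F.
Q = CV = 8.96×10⁻¹⁰ × 33.6 = 3.01×10⁻⁸ C.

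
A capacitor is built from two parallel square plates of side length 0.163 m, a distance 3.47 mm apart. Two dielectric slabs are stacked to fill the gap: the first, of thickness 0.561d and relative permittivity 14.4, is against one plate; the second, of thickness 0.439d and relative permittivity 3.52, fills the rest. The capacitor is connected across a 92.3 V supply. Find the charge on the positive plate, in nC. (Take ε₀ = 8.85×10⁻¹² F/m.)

A = (0.163 m)² = 2.66×10⁻² m².
Stacked slabs ⇒ two capacitors in series, each with the full plate area.
C₁ = κ₁ε₀A/d₁ = 14.4 × 8.85×10⁻¹² × 2.66×10⁻² / 1.95×10⁻³ = 1.74×10⁻⁹ F.
C₂ = κ₂ε₀A/d₂ = 3.52 × 8.85×10⁻¹² × 2.66×10⁻² / 1.52×10⁻³ = 5.43×10⁻¹⁰ F.
C = (1/C₁ + 1/C₂)⁻¹ = 4.14×10⁻¹⁰ F.
Q = CV = 4.14×10⁻¹⁰ × 92.3 = 3.82×10⁻⁸ C.

Q ≈ 38.2 nC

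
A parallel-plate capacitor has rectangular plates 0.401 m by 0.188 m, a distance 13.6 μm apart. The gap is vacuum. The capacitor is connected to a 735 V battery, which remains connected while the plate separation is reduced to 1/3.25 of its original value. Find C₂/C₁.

C = ε₀A/d scales as 1/d, so C₂/C₁ = d₁/d₂ = 3.25.

C₂/C₁ ≈ 3.25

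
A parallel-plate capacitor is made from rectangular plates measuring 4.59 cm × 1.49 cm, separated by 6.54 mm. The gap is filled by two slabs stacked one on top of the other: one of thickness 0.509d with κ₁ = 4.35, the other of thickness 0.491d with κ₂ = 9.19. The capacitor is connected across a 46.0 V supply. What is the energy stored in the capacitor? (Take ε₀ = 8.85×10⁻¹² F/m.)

A = 4.59 × 1.49 cm² = 6.84×10⁻⁴ m².
Stacked slabs ⇒ two capacitors in series, each with the full plate area.
C₁ = κ₁ε₀A/d₁ = 4.35 × 8.85×10⁻¹² × 6.84×10⁻⁴ / 3.33×10⁻³ = 7.91×10⁻¹² F.
C₂ = κ₂ε₀A/d₂ = 9.19 × 8.85×10⁻¹² × 6.84×10⁻⁴ / 3.21×10⁻³ = 1.73×10⁻¹¹ F.
C = (1/C₁ + 1/C₂)⁻¹ = 5.43×10⁻¹² F.
U = ½CV² = ½ × 5.43×10⁻¹² × (46.0)² = 5.74×10⁻⁹ J.

U ≈ 5.74 nJ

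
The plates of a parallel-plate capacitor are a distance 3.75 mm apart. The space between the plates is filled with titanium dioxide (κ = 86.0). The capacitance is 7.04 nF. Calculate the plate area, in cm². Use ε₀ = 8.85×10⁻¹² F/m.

A ≈ 347 cm²

A = Cd/(κε₀) = 7.04×10⁻⁹ × 3.75×10⁻³ / (86.0 × 8.85×10⁻¹²) = 3.47×10⁻² m².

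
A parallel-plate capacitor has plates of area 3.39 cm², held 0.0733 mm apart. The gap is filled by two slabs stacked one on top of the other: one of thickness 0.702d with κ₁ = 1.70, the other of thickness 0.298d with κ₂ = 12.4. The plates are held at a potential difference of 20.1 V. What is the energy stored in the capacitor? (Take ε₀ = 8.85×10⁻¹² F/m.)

A = 3.39 cm² = 3.39×10⁻⁴ m².
Stacked slabs ⇒ two capacitors in series, each with the full plate area.
C₁ = κ₁ε₀A/d₁ = 1.70 × 8.85×10⁻¹² × 3.39×10⁻⁴ / 5.15×10⁻⁵ = 9.91×10⁻¹¹ F.
C₂ = κ₂ε₀A/d₂ = 12.4 × 8.85×10⁻¹² × 3.39×10⁻⁴ / 2.18×10⁻⁵ = 1.70×10⁻⁹ F.
C = (1/C₁ + 1/C₂)⁻¹ = 9.37×10⁻¹¹ F.
U = ½CV² = ½ × 9.37×10⁻¹¹ × (20.1)² = 1.89×10⁻⁸ J.

18.9 nJ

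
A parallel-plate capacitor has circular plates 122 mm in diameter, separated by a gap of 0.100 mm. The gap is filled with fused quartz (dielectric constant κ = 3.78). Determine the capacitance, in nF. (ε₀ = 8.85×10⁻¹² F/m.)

A = π(122/2 mm)² = 1.17×10⁻² m².
C = κε₀A/d = 3.78 × 8.85×10⁻¹² × 1.17×10⁻² / 1.00×10⁻⁴ = 3.91×10⁻⁹ F.

3.91 nF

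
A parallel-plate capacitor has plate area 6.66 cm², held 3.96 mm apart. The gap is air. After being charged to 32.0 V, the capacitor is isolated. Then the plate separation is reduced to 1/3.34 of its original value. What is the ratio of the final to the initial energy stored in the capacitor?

0.299

Isolated ⇒ Q is held fixed.
C₂ = 3.34 C₁ and U = Q²/(2C), so U₂/U₁ = C₁/C₂ = 0.299.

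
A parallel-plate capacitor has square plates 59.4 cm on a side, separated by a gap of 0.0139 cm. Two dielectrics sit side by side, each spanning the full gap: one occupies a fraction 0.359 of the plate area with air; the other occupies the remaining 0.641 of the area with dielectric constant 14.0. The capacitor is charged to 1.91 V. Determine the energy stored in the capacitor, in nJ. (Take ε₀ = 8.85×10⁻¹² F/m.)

382 nJ

A = (59.4 cm)² = 0.353 m².
Side-by-side slabs ⇒ two capacitors in parallel, each spanning the full gap.
C₁ = κ₁ε₀A₁/d = 1.00 × 8.85×10⁻¹² × 0.127 / 1.39×10⁻⁴ = 8.06×10⁻⁹ F.
C₂ = κ₂ε₀A₂/d = 14.0 × 8.85×10⁻¹² × 0.226 / 1.39×10⁻⁴ = 2.02×10⁻⁷ F.
C = C₁ + C₂ = 2.10×10⁻⁷ F.
U = ½CV² = ½ × 2.10×10⁻⁷ × (1.91)² = 3.82×10⁻⁷ J.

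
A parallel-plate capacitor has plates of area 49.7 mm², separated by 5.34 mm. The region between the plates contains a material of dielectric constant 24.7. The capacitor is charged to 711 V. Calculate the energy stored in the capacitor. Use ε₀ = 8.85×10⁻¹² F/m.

A = 49.7 mm² = 4.97×10⁻⁵ m².
C = κε₀A/d = 24.7 × 8.85×10⁻¹² × 4.97×10⁻⁵ / 5.34×10⁻³ = 2.03×10⁻¹² F.
U = ½CV² = ½ × 2.03×10⁻¹² × (711)² = 5.14×10⁻⁷ J.

U ≈ 0.514 μJ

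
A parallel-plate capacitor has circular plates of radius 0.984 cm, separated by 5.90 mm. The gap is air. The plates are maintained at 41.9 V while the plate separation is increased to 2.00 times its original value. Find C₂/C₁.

C = ε₀A/d scales as 1/d, so C₂/C₁ = d₁/d₂ = 1/2.00 = 0.500.

C₂/C₁ ≈ 0.500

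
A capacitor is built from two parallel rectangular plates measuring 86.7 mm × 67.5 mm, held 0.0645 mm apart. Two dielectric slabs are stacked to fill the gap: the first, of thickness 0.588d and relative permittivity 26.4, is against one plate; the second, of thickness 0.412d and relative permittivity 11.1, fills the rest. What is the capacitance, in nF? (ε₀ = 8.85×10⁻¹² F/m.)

13.5 nF

A = 86.7 × 67.5 mm² = 5.85×10⁻³ m².
Stacked slabs ⇒ two capacitors in series, each with the full plate area.
C₁ = κ₁ε₀A/d₁ = 26.4 × 8.85×10⁻¹² × 5.85×10⁻³ / 3.79×10⁻⁵ = 3.61×10⁻⁸ F.
C₂ = κ₂ε₀A/d₂ = 11.1 × 8.85×10⁻¹² × 5.85×10⁻³ / 2.66×10⁻⁵ = 2.16×10⁻⁸ F.
C = (1/C₁ + 1/C₂)⁻¹ = 1.35×10⁻⁸ F.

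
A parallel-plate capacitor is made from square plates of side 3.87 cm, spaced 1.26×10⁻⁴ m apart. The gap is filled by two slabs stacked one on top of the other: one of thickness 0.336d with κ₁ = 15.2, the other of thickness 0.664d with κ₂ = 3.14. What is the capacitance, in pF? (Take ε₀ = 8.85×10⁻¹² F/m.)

A = (3.87 cm)² = 1.50×10⁻³ m².
Stacked slabs ⇒ two capacitors in series, each with the full plate area.
C₁ = κ₁ε₀A/d₁ = 15.2 × 8.85×10⁻¹² × 1.50×10⁻³ / 4.23×10⁻⁵ = 4.76×10⁻⁹ F.
C₂ = κ₂ε₀A/d₂ = 3.14 × 8.85×10⁻¹² × 1.50×10⁻³ / 8.37×10⁻⁵ = 4.97×10⁻¹⁰ F.
C = (1/C₁ + 1/C₂)⁻¹ = 4.50×10⁻¹⁰ F.

C ≈ 450 pF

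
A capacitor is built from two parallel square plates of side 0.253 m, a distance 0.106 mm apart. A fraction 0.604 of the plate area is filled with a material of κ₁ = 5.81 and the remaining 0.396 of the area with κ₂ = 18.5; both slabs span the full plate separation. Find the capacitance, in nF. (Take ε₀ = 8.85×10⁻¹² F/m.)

A = (0.253 m)² = 6.40×10⁻² m².
Side-by-side slabs ⇒ two capacitors in parallel, each spanning the full gap.
C₁ = κ₁ε₀A₁/d = 5.81 × 8.85×10⁻¹² × 3.87×10⁻² / 1.06×10⁻⁴ = 1.88×10⁻⁸ F.
C₂ = κ₂ε₀A₂/d = 18.5 × 8.85×10⁻¹² × 2.53×10⁻² / 1.06×10⁻⁴ = 3.92×10⁻⁸ F.
C = C₁ + C₂ = 5.79×10⁻⁸ F.

57.9 nF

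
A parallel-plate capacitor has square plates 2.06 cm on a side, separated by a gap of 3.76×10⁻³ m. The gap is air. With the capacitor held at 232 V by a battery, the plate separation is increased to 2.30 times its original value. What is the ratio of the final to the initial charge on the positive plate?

Battery connected ⇒ V is held fixed.
C₂ = 0.435 C₁ and Q = CV, so Q₂/Q₁ = C₂/C₁ = 0.435.

0.435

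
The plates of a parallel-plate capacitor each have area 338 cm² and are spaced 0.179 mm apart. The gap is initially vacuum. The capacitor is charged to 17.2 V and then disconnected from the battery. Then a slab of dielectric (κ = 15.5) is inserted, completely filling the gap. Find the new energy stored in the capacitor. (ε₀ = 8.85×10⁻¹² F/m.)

U ≈ 15.9 nJ

A = 338 cm² = 3.38×10⁻² m².
Initially C₁ = ε₀A/d = 8.85×10⁻¹² × 3.38×10⁻² / 1.79×10⁻⁴ = 1.67×10⁻⁹ F.
U₁ = 2.47×10⁻⁷ J.
Isolated ⇒ Q is held fixed. C₂ = 15.5 C₁ and U = Q²/(2C), so U₂/U₁ = C₁/C₂ = 0.0645.
U₂ = 0.0645 × 2.47×10⁻⁷ = 1.59×10⁻⁸ J.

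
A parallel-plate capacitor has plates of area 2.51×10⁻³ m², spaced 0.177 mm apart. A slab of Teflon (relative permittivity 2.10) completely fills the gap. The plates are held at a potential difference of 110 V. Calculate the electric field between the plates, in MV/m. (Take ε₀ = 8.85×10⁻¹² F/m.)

0.621 MV/m

E = V/d = 110 / 1.77×10⁻⁴ = 6.21×10⁵ V/m.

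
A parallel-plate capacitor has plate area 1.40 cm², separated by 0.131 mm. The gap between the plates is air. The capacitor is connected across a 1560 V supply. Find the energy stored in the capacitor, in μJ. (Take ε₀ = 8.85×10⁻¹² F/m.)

A = 1.40 cm² = 1.40×10⁻⁴ m².
C = ε₀A/d = 8.85×10⁻¹² × 1.40×10⁻⁴ / 1.31×10⁻⁴ = 9.46×10⁻¹² F.
U = ½CV² = ½ × 9.46×10⁻¹² × (1560)² = 1.15×10⁻⁵ J.

U ≈ 11.5 μJ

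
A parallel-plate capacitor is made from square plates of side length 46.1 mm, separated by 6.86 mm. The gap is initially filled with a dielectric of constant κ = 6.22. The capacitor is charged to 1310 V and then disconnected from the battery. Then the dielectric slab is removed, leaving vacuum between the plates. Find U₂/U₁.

Isolated ⇒ Q is held fixed.
C₂ = 0.161 C₁ and U = Q²/(2C), so U₂/U₁ = C₁/C₂ = 6.22.

U₂/U₁ ≈ 6.22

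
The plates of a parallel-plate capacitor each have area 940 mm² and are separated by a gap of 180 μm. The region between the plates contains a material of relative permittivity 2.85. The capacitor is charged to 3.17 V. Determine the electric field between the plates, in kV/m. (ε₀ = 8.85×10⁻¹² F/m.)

E = V/d = 3.17 / 1.80×10⁻⁴ = 1.76×10⁴ V/m.

E ≈ 17.6 kV/m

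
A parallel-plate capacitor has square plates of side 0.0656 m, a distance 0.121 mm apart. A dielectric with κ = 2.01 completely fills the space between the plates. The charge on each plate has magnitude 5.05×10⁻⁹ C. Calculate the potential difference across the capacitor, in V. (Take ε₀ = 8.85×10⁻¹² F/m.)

V ≈ 7.98 V

A = (0.0656 m)² = 4.30×10⁻³ m².
C = κε₀A/d = 2.01 × 8.85×10⁻¹² × 4.30×10⁻³ / 1.21×10⁻⁴ = 6.33×10⁻¹⁰ F.
V = Q/C = 5.05×10⁻⁹ / 6.33×10⁻¹⁰ = 7.98 V.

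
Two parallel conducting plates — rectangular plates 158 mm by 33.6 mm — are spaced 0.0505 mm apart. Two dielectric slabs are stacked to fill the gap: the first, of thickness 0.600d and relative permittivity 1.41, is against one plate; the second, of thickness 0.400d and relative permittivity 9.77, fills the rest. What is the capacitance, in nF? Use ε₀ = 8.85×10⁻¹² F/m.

A = 158 × 33.6 mm² = 5.31×10⁻³ m².
Stacked slabs ⇒ two capacitors in series, each with the full plate area.
C₁ = κ₁ε₀A/d₁ = 1.41 × 8.85×10⁻¹² × 5.31×10⁻³ / 3.03×10⁻⁵ = 2.19×10⁻⁹ F.
C₂ = κ₂ε₀A/d₂ = 9.77 × 8.85×10⁻¹² × 5.31×10⁻³ / 2.02×10⁻⁵ = 2.27×10⁻⁸ F.
C = (1/C₁ + 1/C₂)⁻¹ = 1.99×10⁻⁹ F.

1.99 nF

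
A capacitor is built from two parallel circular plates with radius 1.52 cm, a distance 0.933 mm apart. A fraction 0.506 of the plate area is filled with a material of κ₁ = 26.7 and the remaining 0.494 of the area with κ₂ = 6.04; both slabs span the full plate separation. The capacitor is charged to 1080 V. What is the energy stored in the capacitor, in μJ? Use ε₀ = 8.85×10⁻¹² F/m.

66.2 μJ

A = π(1.52 cm)² = 7.26×10⁻⁴ m².
Side-by-side slabs ⇒ two capacitors in parallel, each spanning the full gap.
C₁ = κ₁ε₀A₁/d = 26.7 × 8.85×10⁻¹² × 3.67×10⁻⁴ / 9.33×10⁻⁴ = 9.30×10⁻¹¹ F.
C₂ = κ₂ε₀A₂/d = 6.04 × 8.85×10⁻¹² × 3.59×10⁻⁴ / 9.33×10⁻⁴ = 2.05×10⁻¹¹ F.
C = C₁ + C₂ = 1.14×10⁻¹⁰ F.
U = ½CV² = ½ × 1.14×10⁻¹⁰ × (1080)² = 6.62×10⁻⁵ J.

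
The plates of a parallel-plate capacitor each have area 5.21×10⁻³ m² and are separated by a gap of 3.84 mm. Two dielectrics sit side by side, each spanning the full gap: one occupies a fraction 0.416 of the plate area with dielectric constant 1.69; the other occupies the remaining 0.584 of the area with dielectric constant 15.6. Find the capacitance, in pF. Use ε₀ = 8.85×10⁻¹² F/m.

C ≈ 118 pF

Side-by-side slabs ⇒ two capacitors in parallel, each spanning the full gap.
C₁ = κ₁ε₀A₁/d = 1.69 × 8.85×10⁻¹² × 2.17×10⁻³ / 3.84×10⁻³ = 8.44×10⁻¹² F.
C₂ = κ₂ε₀A₂/d = 15.6 × 8.85×10⁻¹² × 3.04×10⁻³ / 3.84×10⁻³ = 1.09×10⁻¹⁰ F.
C = C₁ + C₂ = 1.18×10⁻¹⁰ F.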